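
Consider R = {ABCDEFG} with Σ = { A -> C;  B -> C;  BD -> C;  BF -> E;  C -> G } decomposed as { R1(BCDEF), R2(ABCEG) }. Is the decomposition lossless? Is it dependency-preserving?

lossy but dependency-preserving

Lossless test: (BCE)⁺ = {BCEG}, which is a superkey of neither fragment — lossy.
Dependency preservation: every FD's attributes lie within a single fragment, so each can be enforced locally — preserved.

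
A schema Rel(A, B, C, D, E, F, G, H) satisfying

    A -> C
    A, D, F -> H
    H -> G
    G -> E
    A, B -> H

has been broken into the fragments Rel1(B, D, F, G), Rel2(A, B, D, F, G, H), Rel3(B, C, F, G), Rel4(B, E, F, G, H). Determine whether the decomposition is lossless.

Chase test. Columns are A, B, C, D, E, F, G, H; row i has aⱼ where attribute j ∈ Reli, else bᵢⱼ.
Initial tableau (one row per fragment):
  row 1: b11 a2 b13 a4 b15 a6 a7 b18
  row 2: a1 a2 b23 a4 b25 a6 a7 a8
  row 3: b31 a2 a3 b34 b35 a6 a7 b38
  row 4: b41 a2 b43 b44 a5 a6 a7 a8
Rows 1 and 2 agree on G; apply G→E and equate their E entries.
Rows 1 and 3 agree on G; apply G→E and equate their E entries.
Rows 1 and 4 agree on G; apply G→E and equate their E entries.
No row becomes fully distinguished — the join is lossy.

No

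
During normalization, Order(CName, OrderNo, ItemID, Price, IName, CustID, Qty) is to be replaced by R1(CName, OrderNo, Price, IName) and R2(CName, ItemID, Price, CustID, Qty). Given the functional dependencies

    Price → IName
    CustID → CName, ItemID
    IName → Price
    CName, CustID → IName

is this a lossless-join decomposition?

Common attributes: R1 ∩ R2 = {CName, Price}.
Closure of {CName, Price}: Price → IName applies, adding IName. So (CName, Price)⁺ = {CName, Price, IName}.
The closure contains neither all of R1 = {CName, OrderNo, Price, IName} nor all of R2 = {CName, ItemID, Price, CustID, Qty}, so the common attributes are not a superkey of either fragment. The join is lossy.

No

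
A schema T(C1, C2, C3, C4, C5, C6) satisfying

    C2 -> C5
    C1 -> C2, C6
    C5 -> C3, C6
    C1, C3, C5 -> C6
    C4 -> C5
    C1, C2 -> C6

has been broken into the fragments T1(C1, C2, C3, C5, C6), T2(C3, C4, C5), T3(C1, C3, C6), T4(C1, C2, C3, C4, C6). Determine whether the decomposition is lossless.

Yes

Chase test. Columns are C1, C2, C3, C4, C5, C6; row i has aⱼ where attribute j ∈ Ti, else bᵢⱼ.
Initial tableau (one row per fragment):
  row 1: a1 a2 a3 b14 a5 a6
  row 2: b21 b22 a3 a4 a5 b26
  row 3: a1 b32 a3 b34 b35 a6
  row 4: a1 a2 a3 a4 b45 a6
Rows 1 and 4 agree on C2; apply C2→C5 and equate their C5 entries.
Rows 1 and 3 agree on C1; apply C1→C2, C6 and equate their C2, C6 entries.
Rows 1 and 2 agree on C5; apply C5→C3, C6 and equate their C3, C6 entries.
Rows 1 and 3 agree on C2; apply C2→C5 and equate their C5 entries.
Row 4 is now all distinguished symbols — the join is lossless.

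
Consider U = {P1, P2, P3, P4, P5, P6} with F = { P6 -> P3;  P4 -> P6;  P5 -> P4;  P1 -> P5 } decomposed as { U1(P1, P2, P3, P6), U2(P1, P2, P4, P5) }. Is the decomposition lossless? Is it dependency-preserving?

Lossless test: (P1, P2)⁺ = {P1, P2, P3, P4, P5, P6}, which contains all of one fragment — lossless.
Dependency preservation: the restricted closure of {P4} across the fragments never reaches {P6}, so P4 → P6 cannot be enforced without a join — not preserved.

lossless but not dependency-preserving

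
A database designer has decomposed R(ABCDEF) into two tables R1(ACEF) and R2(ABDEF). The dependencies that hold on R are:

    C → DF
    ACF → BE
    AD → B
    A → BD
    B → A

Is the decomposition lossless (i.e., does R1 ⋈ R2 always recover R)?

Common attributes: R1 ∩ R2 = {AEF}.
Closure of {AEF}: A → BD applies, adding BD. So (AEF)⁺ = {ABDEF}.
This closure contains every attribute of R2, so R1 ∩ R2 → R2. The join is lossless.

Yes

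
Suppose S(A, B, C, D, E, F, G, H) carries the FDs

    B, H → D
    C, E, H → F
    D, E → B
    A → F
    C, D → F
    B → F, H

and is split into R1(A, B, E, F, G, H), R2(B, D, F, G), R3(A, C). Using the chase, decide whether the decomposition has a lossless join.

No

Chase test. Columns are A, B, C, D, E, F, G, H; row i has aⱼ where attribute j ∈ Ri, else bᵢⱼ.
Initial tableau (one row per fragment):
  row 1: a1 a2 b13 b14 a5 a6 a7 a8
  row 2: b21 a2 b23 a4 b25 a6 a7 b28
  row 3: a1 b32 a3 b34 b35 b36 b37 b38
Rows 1 and 3 agree on A; apply A→F and equate their F entries.
Rows 1 and 2 agree on B; apply B→F, H and equate their F, H entries.
Rows 1 and 2 agree on B, H; apply B, H→D and equate their D entries.
No row becomes fully distinguished — the join is lossy.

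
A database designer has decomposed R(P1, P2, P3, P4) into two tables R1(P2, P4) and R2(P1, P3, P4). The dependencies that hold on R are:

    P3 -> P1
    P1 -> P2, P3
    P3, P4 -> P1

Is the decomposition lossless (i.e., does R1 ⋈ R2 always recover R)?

Common attributes: R1 ∩ R2 = {P4}.
No dependency enlarges {P4}, so (P4)⁺ = {P4}.
The closure contains neither all of R1 = {P2, P4} nor all of R2 = {P1, P3, P4}, so the common attributes are not a superkey of either fragment. The join is lossy.

No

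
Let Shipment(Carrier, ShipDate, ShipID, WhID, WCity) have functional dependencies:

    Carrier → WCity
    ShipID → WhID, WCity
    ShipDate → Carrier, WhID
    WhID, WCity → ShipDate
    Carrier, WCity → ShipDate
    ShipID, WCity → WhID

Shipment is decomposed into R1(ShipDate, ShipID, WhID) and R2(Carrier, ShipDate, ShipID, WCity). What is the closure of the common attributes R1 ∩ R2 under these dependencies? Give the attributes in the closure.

Carrier, ShipDate, ShipID, WhID, WCity

R1 ∩ R2 = {ShipDate, ShipID}.
ShipID → WhID, WCity applies, adding WhID, WCity
ShipDate → Carrier, WhID applies, adding Carrier
Closure: {Carrier, ShipDate, ShipID, WhID, WCity}.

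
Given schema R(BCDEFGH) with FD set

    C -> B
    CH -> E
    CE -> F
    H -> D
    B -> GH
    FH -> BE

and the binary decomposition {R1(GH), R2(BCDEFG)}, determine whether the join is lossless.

No

Common attributes: R1 ∩ R2 = {G}.
No dependency enlarges {G}, so (G)⁺ = {G}.
The closure contains neither all of R1 = {GH} nor all of R2 = {BCDEFG}, so the common attributes are not a superkey of either fragment. The join is lossy.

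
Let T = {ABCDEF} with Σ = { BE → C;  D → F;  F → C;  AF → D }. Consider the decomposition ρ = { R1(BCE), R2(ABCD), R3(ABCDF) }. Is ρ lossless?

Chase test. Columns are ABCDEF; row i has aⱼ where attribute j ∈ Ri, else bᵢⱼ.
Initial tableau (one row per fragment):
  row 1: b11 a2 a3 b14 a5 b16
  row 2: a1 a2 a3 a4 b25 b26
  row 3: a1 a2 a3 a4 b35 a6
Rows 2 and 3 agree on D; apply D→F and equate their F entries.
No row becomes fully distinguished — the join is lossy.

No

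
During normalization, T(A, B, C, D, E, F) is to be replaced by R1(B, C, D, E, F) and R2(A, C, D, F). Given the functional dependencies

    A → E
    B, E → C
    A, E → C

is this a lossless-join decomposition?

Common attributes: R1 ∩ R2 = {C, D, F}.
No dependency enlarges {C, D, F}, so (C, D, F)⁺ = {C, D, F}.
The closure contains neither all of R1 = {B, C, D, E, F} nor all of R2 = {A, C, D, F}, so the common attributes are not a superkey of either fragment. The join is lossy.

No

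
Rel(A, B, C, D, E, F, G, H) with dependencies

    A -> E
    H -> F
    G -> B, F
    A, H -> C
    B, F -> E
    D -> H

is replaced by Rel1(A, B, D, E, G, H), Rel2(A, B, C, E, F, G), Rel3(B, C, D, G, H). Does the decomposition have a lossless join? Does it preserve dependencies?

Lossless test (chase): Rows 1 and 3 agree on H; apply H→F and equate their F entries. Rows 1 and 2 agree on G; apply G→B, F and equate their B, F entries. Rows 1 and 3 agree on B, F; apply B, F→E and equate their E entries. No row becomes fully distinguished — the join is lossy.
Dependency preservation: the restricted closure of {H} across the fragments never reaches {F}, so H → F cannot be enforced without a join — not preserved.

lossy and not dependency-preserving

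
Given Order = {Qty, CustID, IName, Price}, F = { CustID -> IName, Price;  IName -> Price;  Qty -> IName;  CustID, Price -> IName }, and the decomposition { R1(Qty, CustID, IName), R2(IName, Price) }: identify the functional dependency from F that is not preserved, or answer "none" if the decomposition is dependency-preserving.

none

CustID → IName, Price: restricted closure across fragments reaches IName, Price.
IName → Price lies within R2.
Qty → IName lies within R1.
CustID, Price → IName: restricted closure across fragments reaches IName.
Every dependency is enforceable on the fragments, so the decomposition is dependency-preserving.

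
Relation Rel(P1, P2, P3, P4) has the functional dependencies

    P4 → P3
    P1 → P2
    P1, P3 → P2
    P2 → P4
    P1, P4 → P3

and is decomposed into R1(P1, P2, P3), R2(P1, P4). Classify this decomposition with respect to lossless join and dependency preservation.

Lossless test: (P1)⁺ = {P1, P2, P3, P4}, which contains all of one fragment — lossless.
Dependency preservation: the restricted closure of {P4} across the fragments never reaches {P3}, so P4 → P3 cannot be enforced without a join — not preserved.

lossless but not dependency-preserving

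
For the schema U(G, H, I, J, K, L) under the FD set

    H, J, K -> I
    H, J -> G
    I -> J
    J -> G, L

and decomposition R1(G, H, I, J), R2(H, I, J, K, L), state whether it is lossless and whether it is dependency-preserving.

lossless and dependency-preserving

Lossless test: (H, I, J)⁺ = {G, H, I, J, L}, which contains all of one fragment — lossless.
Dependency preservation: J → G, L is not contained in any single fragment, but the restricted closure of its left-hand side across the fragments still reaches the right-hand side; the remaining FDs each lie inside some fragment. All dependencies are preserved.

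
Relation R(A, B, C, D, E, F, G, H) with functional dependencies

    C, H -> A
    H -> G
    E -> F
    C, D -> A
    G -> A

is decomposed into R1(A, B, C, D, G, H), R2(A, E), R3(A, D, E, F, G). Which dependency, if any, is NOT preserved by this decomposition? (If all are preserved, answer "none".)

C, H → A lies within R1.
H → G lies within R1.
E → F lies within R3.
C, D → A lies within R1.
G → A lies within R1.
Every dependency is enforceable on the fragments, so the decomposition is dependency-preserving.

none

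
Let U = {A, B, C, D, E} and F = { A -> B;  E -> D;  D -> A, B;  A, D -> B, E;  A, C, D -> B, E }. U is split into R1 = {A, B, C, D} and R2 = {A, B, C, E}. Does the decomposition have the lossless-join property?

Common attributes: R1 ∩ R2 = {A, B, C}.
No dependency enlarges {A, B, C}, so (A, B, C)⁺ = {A, B, C}.
The closure contains neither all of R1 = {A, B, C, D} nor all of R2 = {A, B, C, E}, so the common attributes are not a superkey of either fragment. The join is lossy.

No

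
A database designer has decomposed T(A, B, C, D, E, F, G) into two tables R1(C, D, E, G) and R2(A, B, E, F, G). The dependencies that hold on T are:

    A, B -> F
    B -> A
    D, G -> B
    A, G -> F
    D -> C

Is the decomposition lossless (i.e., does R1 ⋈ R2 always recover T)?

Common attributes: R1 ∩ R2 = {E, G}.
No dependency enlarges {E, G}, so (E, G)⁺ = {E, G}.
The closure contains neither all of R1 = {C, D, E, G} nor all of R2 = {A, B, E, F, G}, so the common attributes are not a superkey of either fragment. The join is lossy.

No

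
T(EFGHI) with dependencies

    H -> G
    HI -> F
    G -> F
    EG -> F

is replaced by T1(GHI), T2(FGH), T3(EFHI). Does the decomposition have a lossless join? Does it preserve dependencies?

Lossless test (chase): Rows 1 and 3 agree on H; apply H→G and equate their G entries. Rows 1 and 3 agree on HI; apply HI→F and equate their F entries. Row 3 is now all distinguished symbols — the join is lossless.
Dependency preservation: EG → F is not contained in any single fragment, but the restricted closure of its left-hand side across the fragments still reaches the right-hand side; the remaining FDs each lie inside some fragment. All dependencies are preserved.

lossless and dependency-preserving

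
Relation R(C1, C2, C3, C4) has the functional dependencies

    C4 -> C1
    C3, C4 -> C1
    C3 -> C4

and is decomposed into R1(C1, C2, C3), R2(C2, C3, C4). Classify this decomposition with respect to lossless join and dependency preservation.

Lossless test: (C2, C3)⁺ = {C1, C2, C3, C4}, which contains all of one fragment — lossless.
Dependency preservation: the restricted closure of {C4} across the fragments never reaches {C1}, so C4 → C1 cannot be enforced without a join — not preserved.

lossless but not dependency-preserving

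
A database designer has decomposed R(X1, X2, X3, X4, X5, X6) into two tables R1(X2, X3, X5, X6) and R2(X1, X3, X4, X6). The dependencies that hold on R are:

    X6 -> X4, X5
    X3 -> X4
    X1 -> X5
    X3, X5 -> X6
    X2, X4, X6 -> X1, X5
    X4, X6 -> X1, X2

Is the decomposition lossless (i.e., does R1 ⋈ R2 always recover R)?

Common attributes: R1 ∩ R2 = {X3, X6}.
Closure of {X3, X6}: X6 → X4, X5 applies, adding X4, X5; X4, X6 → X1, X2 applies, adding X1, X2. So (X3, X6)⁺ = {X1, X2, X3, X4, X5, X6}.
This closure contains every attribute of R1, so R1 ∩ R2 → R1. The join is lossless.

Yes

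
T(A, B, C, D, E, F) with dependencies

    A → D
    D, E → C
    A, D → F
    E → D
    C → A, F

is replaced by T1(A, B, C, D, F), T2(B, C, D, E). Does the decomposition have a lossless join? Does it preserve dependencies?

Lossless test: (B, C, D)⁺ = {A, B, C, D, F}, which contains all of one fragment — lossless.
Dependency preservation: every FD's attributes lie within a single fragment, so each can be enforced locally — preserved.

lossless and dependency-preserving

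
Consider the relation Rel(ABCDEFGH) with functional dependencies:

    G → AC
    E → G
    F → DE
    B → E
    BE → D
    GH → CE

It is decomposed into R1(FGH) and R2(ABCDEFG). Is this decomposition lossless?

Common attributes: R1 ∩ R2 = {FG}.
Closure of {FG}: G → AC applies, adding AC; F → DE applies, adding DE. So (FG)⁺ = {ACDEFG}.
The closure contains neither all of R1 = {FGH} nor all of R2 = {ABCDEFG}, so the common attributes are not a superkey of either fragment. The join is lossy.

No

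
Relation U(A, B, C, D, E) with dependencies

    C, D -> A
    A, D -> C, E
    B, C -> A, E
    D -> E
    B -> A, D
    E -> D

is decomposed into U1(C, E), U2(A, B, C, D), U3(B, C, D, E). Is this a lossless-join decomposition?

Chase test. Columns are A, B, C, D, E; row i has aⱼ where attribute j ∈ Ui, else bᵢⱼ.
Initial tableau (one row per fragment):
  row 1: b11 b12 a3 b14 a5
  row 2: a1 a2 a3 a4 b25
  row 3: b31 a2 a3 a4 a5
Rows 2 and 3 agree on C, D; apply C, D→A and equate their A entries.
Rows 2 and 3 agree on A, D; apply A, D→C, E and equate their C, E entries.
Rows 1 and 2 agree on E; apply E→D and equate their D entries.
Rows 1 and 2 agree on C, D; apply C, D→A and equate their A entries.
Row 2 is now all distinguished symbols — the join is lossless.

Yes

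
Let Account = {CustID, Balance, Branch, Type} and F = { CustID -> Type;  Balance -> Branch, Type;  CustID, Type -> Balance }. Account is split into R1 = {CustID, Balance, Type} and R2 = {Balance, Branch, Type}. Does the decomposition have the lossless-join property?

Common attributes: R1 ∩ R2 = {Balance, Type}.
Closure of {Balance, Type}: Balance → Branch, Type applies, adding Branch. So (Balance, Type)⁺ = {Balance, Branch, Type}.
This closure contains every attribute of R2, so R1 ∩ R2 → R2. The join is lossless.

Yes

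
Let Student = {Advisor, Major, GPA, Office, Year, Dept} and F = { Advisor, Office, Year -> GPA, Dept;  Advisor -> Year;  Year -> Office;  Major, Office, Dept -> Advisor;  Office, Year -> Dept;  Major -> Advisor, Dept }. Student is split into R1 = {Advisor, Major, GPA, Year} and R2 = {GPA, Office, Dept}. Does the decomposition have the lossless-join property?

No

Common attributes: R1 ∩ R2 = {GPA}.
No dependency enlarges {GPA}, so (GPA)⁺ = {GPA}.
The closure contains neither all of R1 = {Advisor, Major, GPA, Year} nor all of R2 = {GPA, Office, Dept}, so the common attributes are not a superkey of either fragment. The join is lossy.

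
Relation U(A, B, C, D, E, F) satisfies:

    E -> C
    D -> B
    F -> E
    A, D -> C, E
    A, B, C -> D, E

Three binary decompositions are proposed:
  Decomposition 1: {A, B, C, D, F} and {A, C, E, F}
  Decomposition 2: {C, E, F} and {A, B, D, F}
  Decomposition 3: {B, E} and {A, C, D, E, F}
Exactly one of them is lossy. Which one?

Decomposition 1: common = {A, C, F}, closure = {A, C, E, F} → lossless.
Decomposition 2: common = {F}, closure = {C, E, F} → lossless.
Decomposition 3: common = {E}, closure = {C, E} → lossy.

Decomposition 3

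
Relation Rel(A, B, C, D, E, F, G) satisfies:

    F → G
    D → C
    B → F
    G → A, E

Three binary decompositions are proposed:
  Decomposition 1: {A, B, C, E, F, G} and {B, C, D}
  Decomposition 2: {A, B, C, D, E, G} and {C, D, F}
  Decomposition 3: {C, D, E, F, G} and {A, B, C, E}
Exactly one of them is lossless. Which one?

Decomposition 1

Decomposition 1: common = {B, C}, closure = {A, B, C, E, F, G} → lossless.
Decomposition 2: common = {C, D}, closure = {C, D} → lossy.
Decomposition 3: common = {C, E}, closure = {C, E} → lossy.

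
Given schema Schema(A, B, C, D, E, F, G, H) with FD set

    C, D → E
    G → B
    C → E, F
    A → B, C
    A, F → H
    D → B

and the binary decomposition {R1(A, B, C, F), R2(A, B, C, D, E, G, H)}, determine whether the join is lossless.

Common attributes: R1 ∩ R2 = {A, B, C}.
Closure of {A, B, C}: C → E, F applies, adding E, F; A, F → H applies, adding H. So (A, B, C)⁺ = {A, B, C, E, F, H}.
This closure contains every attribute of R1, so R1 ∩ R2 → R1. The join is lossless.

Yes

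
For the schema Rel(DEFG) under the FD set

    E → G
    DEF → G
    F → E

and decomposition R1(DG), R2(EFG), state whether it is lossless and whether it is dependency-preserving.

Lossless test: (G)⁺ = {G}, which is a superkey of neither fragment — lossy.
Dependency preservation: DEF → G is not contained in any single fragment, but the restricted closure of its left-hand side across the fragments still reaches the right-hand side; the remaining FDs each lie inside some fragment. All dependencies are preserved.

lossy but dependency-preserving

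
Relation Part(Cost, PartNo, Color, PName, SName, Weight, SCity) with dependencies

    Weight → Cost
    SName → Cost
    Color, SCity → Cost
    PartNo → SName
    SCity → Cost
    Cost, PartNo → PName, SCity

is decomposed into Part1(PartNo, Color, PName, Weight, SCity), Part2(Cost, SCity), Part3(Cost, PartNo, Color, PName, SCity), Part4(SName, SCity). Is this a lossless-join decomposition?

Chase test. Columns are Cost, PartNo, Color, PName, SName, Weight, SCity; row i has aⱼ where attribute j ∈ Parti, else bᵢⱼ.
Initial tableau (one row per fragment):
  row 1: b11 a2 a3 a4 b15 a6 a7
  row 2: a1 b22 b23 b24 b25 b26 a7
  row 3: a1 a2 a3 a4 b35 b36 a7
  row 4: b41 b42 b43 b44 a5 b46 a7
Rows 1 and 3 agree on Color, SCity; apply Color, SCity→Cost and equate their Cost entries.
Rows 1 and 3 agree on PartNo; apply PartNo→SName and equate their SName entries.
Rows 1 and 4 agree on SCity; apply SCity→Cost and equate their Cost entries.
No row becomes fully distinguished — the join is lossy.

No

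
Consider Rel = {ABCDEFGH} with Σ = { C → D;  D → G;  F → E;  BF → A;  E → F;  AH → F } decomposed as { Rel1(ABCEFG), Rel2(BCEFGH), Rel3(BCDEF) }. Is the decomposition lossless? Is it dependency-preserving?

lossless but not dependency-preserving

Lossless test (chase): Rows 1 and 2 agree on C; apply C→D and equate their D entries. Rows 1 and 3 agree on C; apply C→D and equate their D entries. Rows 1 and 3 agree on D; apply D→G and equate their G entries. Rows 1 and 2 agree on BF; apply BF→A and equate their A entries. Rows 1 and 3 agree on BF; apply BF→A and equate their A entries. Row 2 is now all distinguished symbols — the join is lossless.
Dependency preservation: the restricted closure of {D} across the fragments never reaches {G}, so D → G cannot be enforced without a join — not preserved.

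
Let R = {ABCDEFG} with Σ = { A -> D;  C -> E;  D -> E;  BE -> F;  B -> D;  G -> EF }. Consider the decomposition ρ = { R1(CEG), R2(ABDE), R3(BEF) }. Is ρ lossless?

Chase test. Columns are ABCDEFG; row i has aⱼ where attribute j ∈ Ri, else bᵢⱼ.
Initial tableau (one row per fragment):
  row 1: b11 b12 a3 b14 a5 b16 a7
  row 2: a1 a2 b23 a4 a5 b26 b27
  row 3: b31 a2 b33 b34 a5 a6 b37
Rows 2 and 3 agree on BE; apply BE→F and equate their F entries.
Rows 2 and 3 agree on B; apply B→D and equate their D entries.
No row becomes fully distinguished — the join is lossy.

No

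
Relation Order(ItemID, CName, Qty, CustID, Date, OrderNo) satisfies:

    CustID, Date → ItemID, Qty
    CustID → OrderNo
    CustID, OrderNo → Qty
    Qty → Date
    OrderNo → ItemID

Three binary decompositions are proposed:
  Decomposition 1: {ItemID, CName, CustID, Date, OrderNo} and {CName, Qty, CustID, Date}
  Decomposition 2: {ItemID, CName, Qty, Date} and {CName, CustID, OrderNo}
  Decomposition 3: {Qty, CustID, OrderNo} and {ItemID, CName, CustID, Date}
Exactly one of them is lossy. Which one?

Decomposition 2

Decomposition 1: common = {CName, CustID, Date}, closure = {ItemID, CName, Qty, CustID, Date, OrderNo} → lossless.
Decomposition 2: common = {CName}, closure = {CName} → lossy.
Decomposition 3: common = {CustID}, closure = {ItemID, Qty, CustID, Date, OrderNo} → lossless.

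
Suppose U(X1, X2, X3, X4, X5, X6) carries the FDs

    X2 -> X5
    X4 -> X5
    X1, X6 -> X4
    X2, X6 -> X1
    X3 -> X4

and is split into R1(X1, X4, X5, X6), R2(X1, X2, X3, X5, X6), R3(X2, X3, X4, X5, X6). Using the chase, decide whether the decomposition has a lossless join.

Chase test. Columns are X1, X2, X3, X4, X5, X6; row i has aⱼ where attribute j ∈ Ri, else bᵢⱼ.
Initial tableau (one row per fragment):
  row 1: a1 b12 b13 a4 a5 a6
  row 2: a1 a2 a3 b24 a5 a6
  row 3: b31 a2 a3 a4 a5 a6
Rows 1 and 2 agree on X1, X6; apply X1, X6→X4 and equate their X4 entries.
Rows 2 and 3 agree on X2, X6; apply X2, X6→X1 and equate their X1 entries.
Row 2 is now all distinguished symbols — the join is lossless.

Yes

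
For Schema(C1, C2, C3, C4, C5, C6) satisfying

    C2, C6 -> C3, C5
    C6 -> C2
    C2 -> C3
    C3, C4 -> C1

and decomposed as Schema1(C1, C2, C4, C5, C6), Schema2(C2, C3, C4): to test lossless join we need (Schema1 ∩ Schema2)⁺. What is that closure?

Schema1 ∩ Schema2 = {C2, C4}.
C2 → C3 applies, adding C3
C3, C4 → C1 applies, adding C1
Closure: {C1, C2, C3, C4}.

C1, C2, C3, C4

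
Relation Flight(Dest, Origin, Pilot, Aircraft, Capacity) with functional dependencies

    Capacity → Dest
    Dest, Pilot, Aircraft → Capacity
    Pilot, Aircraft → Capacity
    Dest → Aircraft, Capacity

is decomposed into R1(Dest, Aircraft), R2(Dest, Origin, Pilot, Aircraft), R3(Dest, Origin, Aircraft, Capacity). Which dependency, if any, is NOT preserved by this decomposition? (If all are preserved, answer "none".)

Capacity → Dest lies within R3.
Dest, Pilot, Aircraft → Capacity: restricted closure across fragments reaches Capacity.
Pilot, Aircraft → Capacity: restricted closure across fragments reaches Capacity.
Dest → Aircraft, Capacity lies within R3.
Every dependency is enforceable on the fragments, so the decomposition is dependency-preserving.

none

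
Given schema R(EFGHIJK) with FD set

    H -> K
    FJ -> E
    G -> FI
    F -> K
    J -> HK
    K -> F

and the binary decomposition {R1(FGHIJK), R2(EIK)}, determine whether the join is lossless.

Common attributes: R1 ∩ R2 = {IK}.
Closure of {IK}: K → F applies, adding F. So (IK)⁺ = {FIK}.
The closure contains neither all of R1 = {FGHIJK} nor all of R2 = {EIK}, so the common attributes are not a superkey of either fragment. The join is lossy.

No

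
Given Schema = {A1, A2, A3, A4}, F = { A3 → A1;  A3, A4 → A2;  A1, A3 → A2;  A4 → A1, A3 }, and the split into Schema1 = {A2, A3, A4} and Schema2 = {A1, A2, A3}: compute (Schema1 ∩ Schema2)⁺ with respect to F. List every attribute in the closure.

Schema1 ∩ Schema2 = {A2, A3}.
A3 → A1 applies, adding A1
Closure: {A1, A2, A3}.

A1, A2, A3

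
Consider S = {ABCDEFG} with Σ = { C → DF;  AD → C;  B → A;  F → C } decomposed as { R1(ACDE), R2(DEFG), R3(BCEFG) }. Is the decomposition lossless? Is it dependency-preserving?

lossy and not dependency-preserving

Lossless test (chase): Rows 1 and 3 agree on C; apply C→DF and equate their DF entries. Rows 1 and 2 agree on F; apply F→C and equate their C entries. No row becomes fully distinguished — the join is lossy.
Dependency preservation: the restricted closure of {B} across the fragments never reaches {A}, so B → A cannot be enforced without a join — not preserved.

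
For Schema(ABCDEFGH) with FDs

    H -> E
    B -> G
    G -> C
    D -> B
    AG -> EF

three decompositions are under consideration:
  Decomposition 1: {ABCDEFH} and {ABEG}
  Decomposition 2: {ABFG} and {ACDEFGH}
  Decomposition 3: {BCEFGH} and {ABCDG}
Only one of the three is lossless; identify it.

Decomposition 1

Decomposition 1: common = {ABE}, closure = {ABCEFG} → lossless.
Decomposition 2: common = {AFG}, closure = {ACEFG} → lossy.
Decomposition 3: common = {BCG}, closure = {BCG} → lossy.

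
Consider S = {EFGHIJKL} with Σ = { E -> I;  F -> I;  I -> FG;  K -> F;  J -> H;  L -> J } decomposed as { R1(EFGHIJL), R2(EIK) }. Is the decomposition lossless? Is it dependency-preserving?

lossy but dependency-preserving

Lossless test: (EI)⁺ = {EFGI}, which is a superkey of neither fragment — lossy.
Dependency preservation: K → F is not contained in any single fragment, but the restricted closure of its left-hand side across the fragments still reaches the right-hand side; the remaining FDs each lie inside some fragment. All dependencies are preserved.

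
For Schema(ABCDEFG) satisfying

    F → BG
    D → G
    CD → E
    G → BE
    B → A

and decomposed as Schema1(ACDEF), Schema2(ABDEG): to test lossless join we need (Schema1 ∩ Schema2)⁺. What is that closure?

Schema1 ∩ Schema2 = {ADE}.
D → G applies, adding G
G → BE applies, adding B
Closure: {ABDEG}.

ABDEG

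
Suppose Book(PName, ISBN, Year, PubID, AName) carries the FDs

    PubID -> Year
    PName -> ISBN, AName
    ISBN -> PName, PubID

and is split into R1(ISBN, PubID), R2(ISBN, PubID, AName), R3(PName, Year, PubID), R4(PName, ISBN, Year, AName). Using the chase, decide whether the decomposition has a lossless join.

Chase test. Columns are PName, ISBN, Year, PubID, AName; row i has aⱼ where attribute j ∈ Ri, else bᵢⱼ.
Initial tableau (one row per fragment):
  row 1: b11 a2 b13 a4 b15
  row 2: b21 a2 b23 a4 a5
  row 3: a1 b32 a3 a4 b35
  row 4: a1 a2 a3 b44 a5
Rows 1 and 2 agree on PubID; apply PubID→Year and equate their Year entries.
Rows 1 and 3 agree on PubID; apply PubID→Year and equate their Year entries.
Rows 3 and 4 agree on PName; apply PName→ISBN, AName and equate their ISBN, AName entries.
Rows 1 and 2 agree on ISBN; apply ISBN→PName, PubID and equate their PName, PubID entries.
Rows 1 and 3 agree on ISBN; apply ISBN→PName, PubID and equate their PName, PubID entries.
Rows 1 and 4 agree on ISBN; apply ISBN→PName, PubID and equate their PName, PubID entries.
Rows 1 and 2 agree on PName; apply PName→ISBN, AName and equate their ISBN, AName entries.
Row 1 is now all distinguished symbols — the join is lossless.

Yes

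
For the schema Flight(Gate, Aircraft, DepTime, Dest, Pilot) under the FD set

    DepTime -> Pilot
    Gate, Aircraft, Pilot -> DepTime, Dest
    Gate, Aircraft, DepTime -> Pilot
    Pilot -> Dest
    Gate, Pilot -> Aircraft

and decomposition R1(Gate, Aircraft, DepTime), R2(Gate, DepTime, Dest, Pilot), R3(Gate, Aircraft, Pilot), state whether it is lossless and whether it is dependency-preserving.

lossless and dependency-preserving

Lossless test (chase): Rows 1 and 2 agree on DepTime; apply DepTime→Pilot and equate their Pilot entries. Rows 1 and 3 agree on Gate, Aircraft, Pilot; apply Gate, Aircraft, Pilot→DepTime, Dest and equate their DepTime, Dest entries. Rows 1 and 2 agree on Pilot; apply Pilot→Dest and equate their Dest entries. Rows 1 and 2 agree on Gate, Pilot; apply Gate, Pilot→Aircraft and equate their Aircraft entries. Row 1 is now all distinguished symbols — the join is lossless.
Dependency preservation: Gate, Aircraft, Pilot → DepTime, Dest; Gate, Aircraft, DepTime → Pilot are not contained in any single fragment, but the restricted closure of each left-hand side across the fragments still reaches the right-hand side; the remaining FDs each lie inside some fragment. All dependencies are preserved.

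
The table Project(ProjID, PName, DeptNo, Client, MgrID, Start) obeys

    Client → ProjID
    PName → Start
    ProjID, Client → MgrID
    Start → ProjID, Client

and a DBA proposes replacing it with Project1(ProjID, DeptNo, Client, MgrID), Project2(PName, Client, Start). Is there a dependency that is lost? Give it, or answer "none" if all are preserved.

none

Client → ProjID lies within Project1.
PName → Start lies within Project2.
ProjID, Client → MgrID lies within Project1.
Start → ProjID, Client: restricted closure across fragments reaches ProjID, Client.
Every dependency is enforceable on the fragments, so the decomposition is dependency-preserving.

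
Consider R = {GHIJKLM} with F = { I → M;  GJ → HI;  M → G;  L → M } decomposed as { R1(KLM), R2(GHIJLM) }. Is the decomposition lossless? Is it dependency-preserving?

Lossless test: (LM)⁺ = {GLM}, which is a superkey of neither fragment — lossy.
Dependency preservation: every FD's attributes lie within a single fragment, so each can be enforced locally — preserved.

lossy but dependency-preserving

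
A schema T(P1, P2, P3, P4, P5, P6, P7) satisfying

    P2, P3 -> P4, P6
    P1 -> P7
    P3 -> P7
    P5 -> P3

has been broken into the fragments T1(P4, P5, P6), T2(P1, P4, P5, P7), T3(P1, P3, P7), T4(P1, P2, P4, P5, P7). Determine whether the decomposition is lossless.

Chase test. Columns are P1, P2, P3, P4, P5, P6, P7; row i has aⱼ where attribute j ∈ Ti, else bᵢⱼ.
Initial tableau (one row per fragment):
  row 1: b11 b12 b13 a4 a5 a6 b17
  row 2: a1 b22 b23 a4 a5 b26 a7
  row 3: a1 b32 a3 b34 b35 b36 a7
  row 4: a1 a2 b43 a4 a5 b46 a7
Rows 1 and 2 agree on P5; apply P5→P3 and equate their P3 entries.
Rows 1 and 4 agree on P5; apply P5→P3 and equate their P3 entries.
Rows 1 and 2 agree on P3; apply P3→P7 and equate their P7 entries.
No row becomes fully distinguished — the join is lossy.

No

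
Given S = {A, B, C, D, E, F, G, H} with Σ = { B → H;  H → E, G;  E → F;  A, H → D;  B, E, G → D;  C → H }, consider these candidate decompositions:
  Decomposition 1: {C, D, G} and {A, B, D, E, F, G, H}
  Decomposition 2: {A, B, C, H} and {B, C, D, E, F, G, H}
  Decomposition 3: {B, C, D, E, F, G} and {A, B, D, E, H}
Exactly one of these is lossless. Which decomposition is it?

Decomposition 1: common = {D, G}, closure = {D, G} → lossy.
Decomposition 2: common = {B, C, H}, closure = {B, C, D, E, F, G, H} → lossless.
Decomposition 3: common = {B, D, E}, closure = {B, D, E, F, G, H} → lossy.

Decomposition 2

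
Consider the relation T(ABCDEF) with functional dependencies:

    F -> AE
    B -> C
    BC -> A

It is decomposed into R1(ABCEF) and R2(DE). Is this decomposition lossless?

Common attributes: R1 ∩ R2 = {E}.
No dependency enlarges {E}, so (E)⁺ = {E}.
The closure contains neither all of R1 = {ABCEF} nor all of R2 = {DE}, so the common attributes are not a superkey of either fragment. The join is lossy.

No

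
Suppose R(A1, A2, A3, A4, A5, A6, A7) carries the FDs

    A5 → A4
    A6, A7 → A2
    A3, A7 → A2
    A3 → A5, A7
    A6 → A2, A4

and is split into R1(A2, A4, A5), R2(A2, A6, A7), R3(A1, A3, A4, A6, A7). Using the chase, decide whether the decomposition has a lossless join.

Chase test. Columns are A1, A2, A3, A4, A5, A6, A7; row i has aⱼ where attribute j ∈ Ri, else bᵢⱼ.
Initial tableau (one row per fragment):
  row 1: b11 a2 b13 a4 a5 b16 b17
  row 2: b21 a2 b23 b24 b25 a6 a7
  row 3: a1 b32 a3 a4 b35 a6 a7
Rows 2 and 3 agree on A6, A7; apply A6, A7→A2 and equate their A2 entries.
Rows 2 and 3 agree on A6; apply A6→A2, A4 and equate their A2, A4 entries.
No row becomes fully distinguished — the join is lossy.

No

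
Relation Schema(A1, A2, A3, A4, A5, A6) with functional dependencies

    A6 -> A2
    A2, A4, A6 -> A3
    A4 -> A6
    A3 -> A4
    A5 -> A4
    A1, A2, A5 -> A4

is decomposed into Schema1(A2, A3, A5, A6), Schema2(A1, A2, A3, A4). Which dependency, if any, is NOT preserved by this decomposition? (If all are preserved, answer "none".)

A6 → A2 lies within Schema1.
A2, A4, A6 → A3: restricted closure across fragments reaches A3.
A4 → A6: restricted closure across fragments reaches A6.
A3 → A4 lies within Schema2.
A5 → A4: restricted closure across fragments reaches A4.
A1, A2, A5 → A4: restricted closure across fragments reaches A4.
Every dependency is enforceable on the fragments, so the decomposition is dependency-preserving.

none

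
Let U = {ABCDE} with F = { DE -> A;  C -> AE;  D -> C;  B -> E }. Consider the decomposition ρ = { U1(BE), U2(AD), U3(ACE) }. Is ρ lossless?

Chase test. Columns are ABCDE; row i has aⱼ where attribute j ∈ Ui, else bᵢⱼ.
Initial tableau (one row per fragment):
  row 1: b11 a2 b13 b14 a5
  row 2: a1 b22 b23 a4 b25
  row 3: a1 b32 a3 b34 a5
No row becomes fully distinguished — the join is lossy.

No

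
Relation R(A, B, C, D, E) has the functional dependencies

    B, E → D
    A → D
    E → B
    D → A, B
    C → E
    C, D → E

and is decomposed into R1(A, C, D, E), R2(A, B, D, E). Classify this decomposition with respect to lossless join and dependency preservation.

lossless and dependency-preserving

Lossless test: (A, D, E)⁺ = {A, B, D, E}, which contains all of one fragment — lossless.
Dependency preservation: every FD's attributes lie within a single fragment, so each can be enforced locally — preserved.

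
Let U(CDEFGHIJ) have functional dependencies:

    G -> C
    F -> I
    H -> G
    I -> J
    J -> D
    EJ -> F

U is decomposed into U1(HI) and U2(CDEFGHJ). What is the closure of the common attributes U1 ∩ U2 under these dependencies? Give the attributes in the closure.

CGH

U1 ∩ U2 = {H}.
H → G applies, adding G
G → C applies, adding C
Closure: {CGH}.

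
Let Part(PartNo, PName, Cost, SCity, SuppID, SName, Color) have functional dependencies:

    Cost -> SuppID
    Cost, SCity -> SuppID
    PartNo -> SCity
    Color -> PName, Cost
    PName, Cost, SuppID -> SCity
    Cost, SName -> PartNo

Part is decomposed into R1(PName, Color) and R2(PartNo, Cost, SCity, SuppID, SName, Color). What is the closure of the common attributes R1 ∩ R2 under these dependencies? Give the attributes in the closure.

R1 ∩ R2 = {Color}.
Color → PName, Cost applies, adding PName, Cost
Cost → SuppID applies, adding SuppID
PName, Cost, SuppID → SCity applies, adding SCity
Closure: {PName, Cost, SCity, SuppID, Color}.

PName, Cost, SCity, SuppID, Color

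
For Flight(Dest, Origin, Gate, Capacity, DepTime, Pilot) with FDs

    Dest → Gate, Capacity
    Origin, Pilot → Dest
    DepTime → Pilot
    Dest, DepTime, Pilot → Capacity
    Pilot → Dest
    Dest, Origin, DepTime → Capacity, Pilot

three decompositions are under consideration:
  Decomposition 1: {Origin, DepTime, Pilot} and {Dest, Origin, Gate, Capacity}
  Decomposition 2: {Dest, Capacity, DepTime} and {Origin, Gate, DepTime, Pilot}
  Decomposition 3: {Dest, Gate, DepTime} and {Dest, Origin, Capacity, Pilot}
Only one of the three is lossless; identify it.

Decomposition 2

Decomposition 1: common = {Origin}, closure = {Origin} → lossy.
Decomposition 2: common = {DepTime}, closure = {Dest, Gate, Capacity, DepTime, Pilot} → lossless.
Decomposition 3: common = {Dest}, closure = {Dest, Gate, Capacity} → lossy.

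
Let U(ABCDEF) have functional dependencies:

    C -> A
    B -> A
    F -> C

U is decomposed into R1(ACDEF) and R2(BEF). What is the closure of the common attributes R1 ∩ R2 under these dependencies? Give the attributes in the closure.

R1 ∩ R2 = {EF}.
F → C applies, adding C
C → A applies, adding A
Closure: {ACEF}.

ACEF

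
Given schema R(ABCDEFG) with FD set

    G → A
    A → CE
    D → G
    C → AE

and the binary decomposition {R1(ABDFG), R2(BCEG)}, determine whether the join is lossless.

Yes

Common attributes: R1 ∩ R2 = {BG}.
Closure of {BG}: G → A applies, adding A; A → CE applies, adding CE. So (BG)⁺ = {ABCEG}.
This closure contains every attribute of R2, so R1 ∩ R2 → R2. The join is lossless.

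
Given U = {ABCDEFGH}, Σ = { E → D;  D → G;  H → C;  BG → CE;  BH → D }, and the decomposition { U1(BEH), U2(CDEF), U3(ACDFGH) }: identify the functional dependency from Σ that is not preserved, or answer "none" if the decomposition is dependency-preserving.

BG → CE

Check BG → CE: no single fragment contains all of {BCEG}, and the restricted closure of {BG} across the fragments never reaches {CE}.
E → D is preserved.
D → G is preserved.
H → C is preserved.
BH → D is preserved.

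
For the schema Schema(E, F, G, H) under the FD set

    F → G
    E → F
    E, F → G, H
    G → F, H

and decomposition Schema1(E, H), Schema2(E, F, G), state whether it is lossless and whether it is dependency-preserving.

Lossless test: (E)⁺ = {E, F, G, H}, which contains all of one fragment — lossless.
Dependency preservation: the restricted closure of {G} across the fragments never reaches {F, H}, so G → F, H cannot be enforced without a join — not preserved.

lossless but not dependency-preserving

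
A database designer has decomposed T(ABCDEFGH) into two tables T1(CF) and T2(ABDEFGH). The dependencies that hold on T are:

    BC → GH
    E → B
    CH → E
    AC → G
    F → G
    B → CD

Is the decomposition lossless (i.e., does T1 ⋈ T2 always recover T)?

No

Common attributes: T1 ∩ T2 = {F}.
Closure of {F}: F → G applies, adding G. So (F)⁺ = {FG}.
The closure contains neither all of T1 = {CF} nor all of T2 = {ABDEFGH}, so the common attributes are not a superkey of either fragment. The join is lossy.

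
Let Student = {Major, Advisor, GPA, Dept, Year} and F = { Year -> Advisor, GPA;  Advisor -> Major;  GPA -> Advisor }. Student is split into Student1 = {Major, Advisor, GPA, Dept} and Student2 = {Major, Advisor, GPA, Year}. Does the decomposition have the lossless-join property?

Common attributes: Student1 ∩ Student2 = {Major, Advisor, GPA}.
No dependency enlarges {Major, Advisor, GPA}, so (Major, Advisor, GPA)⁺ = {Major, Advisor, GPA}.
The closure contains neither all of Student1 = {Major, Advisor, GPA, Dept} nor all of Student2 = {Major, Advisor, GPA, Year}, so the common attributes are not a superkey of either fragment. The join is lossy.

No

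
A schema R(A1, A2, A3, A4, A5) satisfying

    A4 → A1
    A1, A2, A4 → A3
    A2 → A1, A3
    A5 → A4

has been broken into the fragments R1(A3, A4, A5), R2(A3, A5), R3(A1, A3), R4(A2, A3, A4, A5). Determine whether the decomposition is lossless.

No

Chase test. Columns are A1, A2, A3, A4, A5; row i has aⱼ where attribute j ∈ Ri, else bᵢⱼ.
Initial tableau (one row per fragment):
  row 1: b11 b12 a3 a4 a5
  row 2: b21 b22 a3 b24 a5
  row 3: a1 b32 a3 b34 b35
  row 4: b41 a2 a3 a4 a5
Rows 1 and 4 agree on A4; apply A4→A1 and equate their A1 entries.
Rows 1 and 2 agree on A5; apply A5→A4 and equate their A4 entries.
Rows 1 and 2 agree on A4; apply A4→A1 and equate their A1 entries.
No row becomes fully distinguished — the join is lossy.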